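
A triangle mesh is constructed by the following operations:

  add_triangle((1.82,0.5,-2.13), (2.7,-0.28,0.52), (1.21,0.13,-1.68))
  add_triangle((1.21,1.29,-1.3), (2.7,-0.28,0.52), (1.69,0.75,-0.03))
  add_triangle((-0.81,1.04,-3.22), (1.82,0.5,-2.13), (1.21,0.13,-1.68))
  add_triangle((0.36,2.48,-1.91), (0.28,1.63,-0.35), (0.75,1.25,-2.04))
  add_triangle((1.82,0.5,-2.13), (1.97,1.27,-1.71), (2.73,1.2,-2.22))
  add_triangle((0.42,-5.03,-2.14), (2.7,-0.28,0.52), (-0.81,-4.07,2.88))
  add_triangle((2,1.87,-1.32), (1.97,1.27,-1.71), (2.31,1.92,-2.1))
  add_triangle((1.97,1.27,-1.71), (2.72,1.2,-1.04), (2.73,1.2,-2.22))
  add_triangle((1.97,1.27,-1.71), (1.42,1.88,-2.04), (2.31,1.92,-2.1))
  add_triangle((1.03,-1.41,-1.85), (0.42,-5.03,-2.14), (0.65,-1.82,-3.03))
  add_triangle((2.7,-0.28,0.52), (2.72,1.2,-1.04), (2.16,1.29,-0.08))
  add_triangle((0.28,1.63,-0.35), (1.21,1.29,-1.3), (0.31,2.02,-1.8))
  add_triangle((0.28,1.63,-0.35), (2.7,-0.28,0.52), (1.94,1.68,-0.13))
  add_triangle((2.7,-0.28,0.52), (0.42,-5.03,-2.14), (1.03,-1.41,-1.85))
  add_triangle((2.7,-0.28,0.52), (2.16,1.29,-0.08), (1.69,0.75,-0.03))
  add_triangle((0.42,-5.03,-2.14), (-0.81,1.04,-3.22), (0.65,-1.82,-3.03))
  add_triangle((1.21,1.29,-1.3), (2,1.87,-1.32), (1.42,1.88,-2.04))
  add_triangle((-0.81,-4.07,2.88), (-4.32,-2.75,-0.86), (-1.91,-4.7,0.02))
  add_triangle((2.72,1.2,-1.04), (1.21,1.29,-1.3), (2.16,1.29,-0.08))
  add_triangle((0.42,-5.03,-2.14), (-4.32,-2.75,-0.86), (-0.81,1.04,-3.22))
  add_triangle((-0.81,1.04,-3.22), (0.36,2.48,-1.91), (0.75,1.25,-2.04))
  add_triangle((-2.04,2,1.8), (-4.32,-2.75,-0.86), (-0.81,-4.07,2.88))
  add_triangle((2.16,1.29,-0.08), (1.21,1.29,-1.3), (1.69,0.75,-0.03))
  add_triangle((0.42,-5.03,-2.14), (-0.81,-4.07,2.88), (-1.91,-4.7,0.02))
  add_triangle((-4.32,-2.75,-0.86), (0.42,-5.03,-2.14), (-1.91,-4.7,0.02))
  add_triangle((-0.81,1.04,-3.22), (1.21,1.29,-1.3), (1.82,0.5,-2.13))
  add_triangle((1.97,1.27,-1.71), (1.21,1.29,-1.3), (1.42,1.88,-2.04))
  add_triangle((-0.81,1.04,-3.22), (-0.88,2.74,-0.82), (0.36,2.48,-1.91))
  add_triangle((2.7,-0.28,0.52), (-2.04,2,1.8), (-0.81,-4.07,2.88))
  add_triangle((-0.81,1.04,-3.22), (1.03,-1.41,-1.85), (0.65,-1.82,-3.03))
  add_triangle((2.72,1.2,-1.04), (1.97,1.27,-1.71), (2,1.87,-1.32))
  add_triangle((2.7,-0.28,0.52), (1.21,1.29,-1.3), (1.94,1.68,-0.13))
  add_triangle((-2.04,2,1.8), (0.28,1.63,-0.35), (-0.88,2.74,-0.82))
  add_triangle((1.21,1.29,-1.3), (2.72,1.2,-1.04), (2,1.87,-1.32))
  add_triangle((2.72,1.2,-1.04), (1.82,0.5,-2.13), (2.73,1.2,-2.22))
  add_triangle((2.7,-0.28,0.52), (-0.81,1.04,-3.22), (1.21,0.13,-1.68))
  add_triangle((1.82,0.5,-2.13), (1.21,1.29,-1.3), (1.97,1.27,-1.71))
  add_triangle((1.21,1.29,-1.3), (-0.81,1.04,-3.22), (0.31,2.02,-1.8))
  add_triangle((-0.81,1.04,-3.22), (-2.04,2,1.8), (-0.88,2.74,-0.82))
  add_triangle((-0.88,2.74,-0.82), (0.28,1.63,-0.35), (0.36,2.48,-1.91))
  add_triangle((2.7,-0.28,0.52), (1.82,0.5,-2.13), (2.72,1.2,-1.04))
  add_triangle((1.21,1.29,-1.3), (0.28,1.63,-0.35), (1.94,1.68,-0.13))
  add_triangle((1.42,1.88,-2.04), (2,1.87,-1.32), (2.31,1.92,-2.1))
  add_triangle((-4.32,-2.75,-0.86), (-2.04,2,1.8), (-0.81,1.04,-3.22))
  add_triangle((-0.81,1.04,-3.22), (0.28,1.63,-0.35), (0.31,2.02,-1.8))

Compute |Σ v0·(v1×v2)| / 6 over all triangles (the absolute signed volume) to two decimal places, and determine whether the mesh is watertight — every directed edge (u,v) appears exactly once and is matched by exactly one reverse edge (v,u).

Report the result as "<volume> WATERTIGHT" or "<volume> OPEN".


97.24 OPEN

Per-triangle v0·(v1×v2)/6:
  t1: +0.3077
  t2: -0.4119
  t3: +0.3570
  t4: +0.2321
  t5: +0.1342
  t6: +10.9640
  t7: +0.0769
  t8: +0.2157
  t9: +0.0842
  t10: +1.2032
  t11: +0.7347
  t12: +0.3771
  t13: +0.0341
  t14: +3.2939
  t15: -0.0357
  t16: +2.8966
  t17: -0.0340
  t18: +6.6050
  t19: +0.3836
  t20: +14.1569
  t21: +0.9964
  t22: +12.8687
  t23: -0.1105
  t24: +6.9545
  t25: +7.1046
  t26: +1.2551
  t27: -0.0561
  t28: +1.7901
  t29: +6.5425
  t30: +0.7245
  t31: +0.3275
  t32: +0.9770
  t33: +0.9681
  t34: -0.1846
  t35: +0.1587
  t36: -0.4707
  t37: +0.1473
  t38: +0.8305
  t39: +2.3779
  t40: +0.5013
  t41: +1.1697
  t42: +0.5209
  t43: +0.1941
  t44: +9.7355
  t45: +0.3368
Σ = +97.2351 → |volume| = 97.24

Directed edges: 135 total; 9 unmatched, e.g. (0.28,1.63,-0.35)→(0.75,1.25,-2.04) → open.


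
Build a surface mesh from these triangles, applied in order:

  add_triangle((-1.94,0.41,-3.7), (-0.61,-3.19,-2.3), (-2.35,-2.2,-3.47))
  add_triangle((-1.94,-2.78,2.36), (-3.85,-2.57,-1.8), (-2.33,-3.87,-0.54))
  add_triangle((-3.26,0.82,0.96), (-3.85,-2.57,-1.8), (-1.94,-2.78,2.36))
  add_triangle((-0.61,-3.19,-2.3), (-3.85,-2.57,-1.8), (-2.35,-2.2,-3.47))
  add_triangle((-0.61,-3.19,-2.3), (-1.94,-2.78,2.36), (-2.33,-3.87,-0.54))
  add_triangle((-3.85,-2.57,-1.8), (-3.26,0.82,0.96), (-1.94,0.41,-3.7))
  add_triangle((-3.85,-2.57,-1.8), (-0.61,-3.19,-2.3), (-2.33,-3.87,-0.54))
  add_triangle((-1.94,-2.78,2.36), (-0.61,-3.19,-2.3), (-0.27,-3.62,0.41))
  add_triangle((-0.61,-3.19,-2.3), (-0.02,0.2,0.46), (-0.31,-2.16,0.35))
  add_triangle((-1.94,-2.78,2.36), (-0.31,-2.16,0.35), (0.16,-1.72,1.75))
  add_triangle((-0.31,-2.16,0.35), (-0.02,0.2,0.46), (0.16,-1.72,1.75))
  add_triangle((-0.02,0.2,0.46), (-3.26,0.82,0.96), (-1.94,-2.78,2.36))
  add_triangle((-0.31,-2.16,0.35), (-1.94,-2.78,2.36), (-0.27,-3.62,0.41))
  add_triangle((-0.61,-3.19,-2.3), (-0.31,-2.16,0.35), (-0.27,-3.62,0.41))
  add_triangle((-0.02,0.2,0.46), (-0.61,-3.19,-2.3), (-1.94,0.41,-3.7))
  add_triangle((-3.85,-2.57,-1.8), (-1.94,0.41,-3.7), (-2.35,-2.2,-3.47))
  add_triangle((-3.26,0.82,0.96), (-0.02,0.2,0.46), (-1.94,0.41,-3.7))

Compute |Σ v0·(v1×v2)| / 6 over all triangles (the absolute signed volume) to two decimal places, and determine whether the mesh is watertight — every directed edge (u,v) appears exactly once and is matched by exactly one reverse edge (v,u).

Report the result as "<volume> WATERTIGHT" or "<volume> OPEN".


41.06 OPEN

Per-triangle v0·(v1×v2)/6:
  t1: +2.0770
  t2: +4.3288
  t3: +8.6480
  t4: +3.4181
  t5: +2.0044
  t6: +8.0874
  t7: +3.9734
  t8: +3.2411
  t9: -0.0764
  t10: +1.0959
  t11: -0.0979
  t12: +0.9958
  t13: -0.0736
  t14: -0.2627
  t15: -0.4626
  t16: +3.7257
  t17: +0.4332
Σ = +41.0556 → |volume| = 41.06

Directed edges: 51 total; 3 unmatched, e.g. (0.16,-1.72,1.75)→(-1.94,-2.78,2.36) → open.


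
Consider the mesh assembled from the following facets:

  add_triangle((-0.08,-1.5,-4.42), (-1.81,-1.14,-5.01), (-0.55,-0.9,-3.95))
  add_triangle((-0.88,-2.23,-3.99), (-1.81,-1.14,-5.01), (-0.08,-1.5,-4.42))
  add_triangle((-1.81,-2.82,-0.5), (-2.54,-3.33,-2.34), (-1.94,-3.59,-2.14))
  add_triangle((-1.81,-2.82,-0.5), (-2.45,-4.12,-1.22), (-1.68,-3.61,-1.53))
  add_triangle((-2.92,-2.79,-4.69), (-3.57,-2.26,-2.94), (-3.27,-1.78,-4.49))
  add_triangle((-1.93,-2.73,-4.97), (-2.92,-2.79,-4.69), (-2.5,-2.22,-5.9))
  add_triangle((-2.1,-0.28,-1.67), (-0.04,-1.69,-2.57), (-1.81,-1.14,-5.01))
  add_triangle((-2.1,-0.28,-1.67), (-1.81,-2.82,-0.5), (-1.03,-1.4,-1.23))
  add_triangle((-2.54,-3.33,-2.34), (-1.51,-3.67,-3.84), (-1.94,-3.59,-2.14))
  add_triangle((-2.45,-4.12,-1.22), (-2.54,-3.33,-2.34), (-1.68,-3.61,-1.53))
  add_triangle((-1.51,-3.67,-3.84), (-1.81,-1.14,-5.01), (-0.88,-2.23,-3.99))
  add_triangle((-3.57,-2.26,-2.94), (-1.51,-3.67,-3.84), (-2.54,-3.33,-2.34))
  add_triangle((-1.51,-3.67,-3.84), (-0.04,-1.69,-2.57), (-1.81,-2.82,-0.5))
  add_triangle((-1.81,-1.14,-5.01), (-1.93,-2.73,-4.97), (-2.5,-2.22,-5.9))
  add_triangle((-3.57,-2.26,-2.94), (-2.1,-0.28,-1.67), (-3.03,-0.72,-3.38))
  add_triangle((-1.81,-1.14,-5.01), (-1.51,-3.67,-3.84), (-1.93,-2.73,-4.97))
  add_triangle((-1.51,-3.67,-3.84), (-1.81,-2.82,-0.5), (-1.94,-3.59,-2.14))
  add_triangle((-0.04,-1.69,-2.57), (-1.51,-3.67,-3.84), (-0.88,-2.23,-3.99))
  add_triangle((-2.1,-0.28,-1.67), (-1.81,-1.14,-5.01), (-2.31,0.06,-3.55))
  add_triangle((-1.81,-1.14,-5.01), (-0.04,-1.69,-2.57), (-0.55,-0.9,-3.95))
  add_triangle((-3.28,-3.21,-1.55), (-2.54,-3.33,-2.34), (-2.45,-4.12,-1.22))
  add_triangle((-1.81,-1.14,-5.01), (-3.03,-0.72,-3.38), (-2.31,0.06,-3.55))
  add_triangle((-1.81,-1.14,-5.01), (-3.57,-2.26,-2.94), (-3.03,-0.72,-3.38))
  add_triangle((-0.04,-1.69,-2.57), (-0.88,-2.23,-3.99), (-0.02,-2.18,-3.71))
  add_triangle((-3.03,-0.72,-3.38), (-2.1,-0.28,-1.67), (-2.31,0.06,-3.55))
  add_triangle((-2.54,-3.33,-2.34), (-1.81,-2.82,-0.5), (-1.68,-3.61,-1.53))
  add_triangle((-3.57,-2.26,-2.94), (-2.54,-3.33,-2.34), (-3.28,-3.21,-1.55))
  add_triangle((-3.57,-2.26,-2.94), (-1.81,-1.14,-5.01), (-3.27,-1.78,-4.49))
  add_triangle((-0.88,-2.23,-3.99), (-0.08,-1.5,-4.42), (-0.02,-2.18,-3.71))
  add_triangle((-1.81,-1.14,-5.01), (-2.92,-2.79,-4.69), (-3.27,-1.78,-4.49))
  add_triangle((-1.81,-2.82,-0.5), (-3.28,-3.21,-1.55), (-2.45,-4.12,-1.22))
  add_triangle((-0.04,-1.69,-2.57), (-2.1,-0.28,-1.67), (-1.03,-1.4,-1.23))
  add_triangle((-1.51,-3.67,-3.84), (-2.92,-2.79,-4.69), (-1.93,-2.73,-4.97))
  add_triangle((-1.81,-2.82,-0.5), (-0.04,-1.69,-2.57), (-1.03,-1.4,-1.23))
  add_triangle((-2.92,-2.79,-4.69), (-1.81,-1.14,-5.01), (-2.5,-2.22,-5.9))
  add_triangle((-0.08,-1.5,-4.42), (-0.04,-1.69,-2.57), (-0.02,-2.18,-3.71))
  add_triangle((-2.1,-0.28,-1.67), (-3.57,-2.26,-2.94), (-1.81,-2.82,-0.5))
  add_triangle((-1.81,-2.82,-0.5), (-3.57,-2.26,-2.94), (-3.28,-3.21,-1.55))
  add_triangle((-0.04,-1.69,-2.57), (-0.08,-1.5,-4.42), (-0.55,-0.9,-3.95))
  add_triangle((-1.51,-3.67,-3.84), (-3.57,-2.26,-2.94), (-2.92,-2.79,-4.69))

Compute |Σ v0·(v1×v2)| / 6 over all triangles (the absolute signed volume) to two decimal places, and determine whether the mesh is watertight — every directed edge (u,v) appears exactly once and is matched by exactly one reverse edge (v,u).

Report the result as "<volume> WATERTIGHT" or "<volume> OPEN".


Per-triangle v0·(v1×v2)/6:
  t1: +0.3604
  t2: +1.4428
  t3: +0.5840
  t4: +0.0653
  t5: +1.4011
  t6: +0.9661
  t7: -1.3070
  t8: -0.7860
  t9: +0.8326
  t10: +0.6111
  t11: +1.4465
  t12: +2.2595
  t13: +0.6637
  t14: +0.3935
  t15: +0.5948
  t16: +0.1501
  t17: +0.0516
  t18: +0.6457
  t19: -0.9987
  t20: -0.8085
  t21: +1.0443
  t22: +1.2686
  t23: +2.5059
  t24: +0.0973
  t25: +0.3144
  t26: -0.6923
  t27: +1.3469
  t28: -0.6012
  t29: +0.5785
  t30: +1.5945
  t31: +0.3702
  t32: -0.8794
  t33: +1.4171
  t34: -0.6223
  t35: +0.3680
  t36: -0.0240
  t37: +0.6777
  t38: -0.4786
  t39: -0.2862
  t40: +2.2360
Σ = +18.8040 → |volume| = 18.80

Directed edges: 120 total, each appears once with its reverse present → watertight.

18.80 WATERTIGHT


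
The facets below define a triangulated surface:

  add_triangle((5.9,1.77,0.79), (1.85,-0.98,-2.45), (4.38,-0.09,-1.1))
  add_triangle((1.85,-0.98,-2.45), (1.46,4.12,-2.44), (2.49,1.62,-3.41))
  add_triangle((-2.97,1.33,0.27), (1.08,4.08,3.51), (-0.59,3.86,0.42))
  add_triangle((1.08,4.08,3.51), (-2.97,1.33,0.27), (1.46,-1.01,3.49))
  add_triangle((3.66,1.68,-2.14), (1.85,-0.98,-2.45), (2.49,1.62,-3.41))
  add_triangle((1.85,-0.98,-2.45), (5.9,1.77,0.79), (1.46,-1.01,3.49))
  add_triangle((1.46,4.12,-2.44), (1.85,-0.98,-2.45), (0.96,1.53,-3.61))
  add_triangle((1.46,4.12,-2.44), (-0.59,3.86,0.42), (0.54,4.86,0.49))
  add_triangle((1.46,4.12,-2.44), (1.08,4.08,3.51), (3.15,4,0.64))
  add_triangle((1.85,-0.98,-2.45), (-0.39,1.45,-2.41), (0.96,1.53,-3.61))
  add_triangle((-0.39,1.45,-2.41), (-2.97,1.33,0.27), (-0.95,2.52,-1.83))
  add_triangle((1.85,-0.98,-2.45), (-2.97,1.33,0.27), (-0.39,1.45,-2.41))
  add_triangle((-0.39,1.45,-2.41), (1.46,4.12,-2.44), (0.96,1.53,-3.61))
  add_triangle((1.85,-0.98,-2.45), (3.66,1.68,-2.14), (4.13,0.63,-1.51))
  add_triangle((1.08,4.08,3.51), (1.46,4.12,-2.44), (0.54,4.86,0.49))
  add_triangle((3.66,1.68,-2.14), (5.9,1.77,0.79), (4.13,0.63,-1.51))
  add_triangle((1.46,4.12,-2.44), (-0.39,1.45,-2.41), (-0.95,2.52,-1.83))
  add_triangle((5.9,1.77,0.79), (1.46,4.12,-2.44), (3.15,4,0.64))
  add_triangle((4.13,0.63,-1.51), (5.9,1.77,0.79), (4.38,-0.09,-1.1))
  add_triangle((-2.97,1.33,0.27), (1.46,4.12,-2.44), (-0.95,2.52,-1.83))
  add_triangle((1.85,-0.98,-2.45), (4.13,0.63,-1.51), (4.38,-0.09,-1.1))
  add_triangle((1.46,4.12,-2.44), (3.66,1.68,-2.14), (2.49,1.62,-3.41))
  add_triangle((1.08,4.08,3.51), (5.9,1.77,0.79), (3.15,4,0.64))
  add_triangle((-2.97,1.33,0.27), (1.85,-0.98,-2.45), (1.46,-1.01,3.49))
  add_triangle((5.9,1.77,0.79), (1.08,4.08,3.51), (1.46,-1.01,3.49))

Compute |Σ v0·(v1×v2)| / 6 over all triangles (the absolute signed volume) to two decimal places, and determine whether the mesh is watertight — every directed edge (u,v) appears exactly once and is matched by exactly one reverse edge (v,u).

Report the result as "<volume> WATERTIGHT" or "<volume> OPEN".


Per-triangle v0·(v1×v2)/6:
  t1: -1.1789
  t2: +0.2893
  t3: +5.5946
  t4: +8.8199
  t5: +2.5786
  t6: +8.8140
  t7: +3.2102
  t8: +2.3315
  t9: +7.8062
  t10: +0.9428
  t11: +1.3257
  t12: +1.6240
  t13: +2.1232
  t14: +2.0661
  t15: +3.9649
  t16: +2.7557
  t17: +1.7537
  t18: +8.7073
  t19: +1.8382
  t20: +2.1362
  t21: +1.3612
  t22: +3.6506
  t23: +9.3039
  t24: +0.6741
  t25: +16.9598
Σ = +99.4528 → |volume| = 99.45

Directed edges: 75 total; 9 unmatched, e.g. (1.08,4.08,3.51)→(-0.59,3.86,0.42) → open.

99.45 OPEN


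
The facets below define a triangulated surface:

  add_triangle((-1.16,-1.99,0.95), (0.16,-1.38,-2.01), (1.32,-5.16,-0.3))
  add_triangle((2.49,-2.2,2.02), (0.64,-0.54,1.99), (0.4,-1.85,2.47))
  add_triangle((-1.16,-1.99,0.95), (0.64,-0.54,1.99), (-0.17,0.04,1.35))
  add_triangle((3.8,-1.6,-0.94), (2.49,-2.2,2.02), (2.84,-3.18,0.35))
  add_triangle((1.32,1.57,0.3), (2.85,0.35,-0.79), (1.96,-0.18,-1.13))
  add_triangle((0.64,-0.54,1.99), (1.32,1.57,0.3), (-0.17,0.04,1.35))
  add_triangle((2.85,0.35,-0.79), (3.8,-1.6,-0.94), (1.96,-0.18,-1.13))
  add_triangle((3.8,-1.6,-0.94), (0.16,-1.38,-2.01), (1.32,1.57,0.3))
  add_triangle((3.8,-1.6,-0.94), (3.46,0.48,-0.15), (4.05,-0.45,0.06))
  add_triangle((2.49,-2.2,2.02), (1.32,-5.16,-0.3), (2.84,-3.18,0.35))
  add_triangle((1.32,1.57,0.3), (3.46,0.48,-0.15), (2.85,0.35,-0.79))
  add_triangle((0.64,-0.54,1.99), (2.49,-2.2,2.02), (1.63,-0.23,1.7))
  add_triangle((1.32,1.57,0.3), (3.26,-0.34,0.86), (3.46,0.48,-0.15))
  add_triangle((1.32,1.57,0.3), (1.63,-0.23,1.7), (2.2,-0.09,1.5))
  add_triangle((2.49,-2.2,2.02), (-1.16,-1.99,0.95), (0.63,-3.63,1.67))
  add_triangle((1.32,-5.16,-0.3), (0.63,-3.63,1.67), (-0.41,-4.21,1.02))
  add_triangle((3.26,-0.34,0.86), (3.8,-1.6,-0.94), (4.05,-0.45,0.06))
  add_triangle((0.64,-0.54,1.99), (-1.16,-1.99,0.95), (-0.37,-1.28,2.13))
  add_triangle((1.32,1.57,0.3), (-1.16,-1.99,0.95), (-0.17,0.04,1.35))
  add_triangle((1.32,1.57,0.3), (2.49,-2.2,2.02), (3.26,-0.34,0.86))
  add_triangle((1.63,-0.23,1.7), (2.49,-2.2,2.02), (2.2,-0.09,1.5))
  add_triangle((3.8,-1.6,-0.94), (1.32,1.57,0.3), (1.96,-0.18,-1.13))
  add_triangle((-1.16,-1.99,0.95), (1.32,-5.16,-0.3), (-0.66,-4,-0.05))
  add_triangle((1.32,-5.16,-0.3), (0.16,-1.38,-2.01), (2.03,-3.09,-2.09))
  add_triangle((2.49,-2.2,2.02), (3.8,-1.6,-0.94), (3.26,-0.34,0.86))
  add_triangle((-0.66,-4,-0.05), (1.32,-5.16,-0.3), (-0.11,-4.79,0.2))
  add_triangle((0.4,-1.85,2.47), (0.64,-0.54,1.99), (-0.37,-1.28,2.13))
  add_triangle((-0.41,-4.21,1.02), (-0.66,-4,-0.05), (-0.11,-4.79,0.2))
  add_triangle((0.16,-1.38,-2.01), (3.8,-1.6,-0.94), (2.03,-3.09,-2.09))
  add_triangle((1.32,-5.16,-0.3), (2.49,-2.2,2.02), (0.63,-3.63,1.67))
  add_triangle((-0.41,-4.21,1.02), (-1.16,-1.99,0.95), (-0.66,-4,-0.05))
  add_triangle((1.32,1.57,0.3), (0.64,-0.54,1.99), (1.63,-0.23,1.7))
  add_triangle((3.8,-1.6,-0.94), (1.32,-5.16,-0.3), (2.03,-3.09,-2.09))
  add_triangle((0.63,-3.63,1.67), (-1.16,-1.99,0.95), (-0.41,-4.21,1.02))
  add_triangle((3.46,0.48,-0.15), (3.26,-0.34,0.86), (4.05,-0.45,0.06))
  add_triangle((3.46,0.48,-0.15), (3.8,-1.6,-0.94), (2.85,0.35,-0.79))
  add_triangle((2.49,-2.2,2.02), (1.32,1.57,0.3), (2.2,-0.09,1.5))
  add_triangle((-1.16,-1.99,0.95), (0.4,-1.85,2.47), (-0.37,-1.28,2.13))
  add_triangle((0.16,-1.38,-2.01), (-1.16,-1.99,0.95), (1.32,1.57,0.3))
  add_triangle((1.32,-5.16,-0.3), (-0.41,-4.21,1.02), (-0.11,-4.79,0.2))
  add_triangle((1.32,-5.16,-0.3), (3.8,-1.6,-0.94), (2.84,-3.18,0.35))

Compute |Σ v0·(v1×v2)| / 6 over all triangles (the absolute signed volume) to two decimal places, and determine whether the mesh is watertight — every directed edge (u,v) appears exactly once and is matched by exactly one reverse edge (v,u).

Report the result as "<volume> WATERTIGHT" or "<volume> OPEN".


Per-triangle v0·(v1×v2)/6:
  t1: +2.9469
  t2: +0.9362
  t3: +0.5446
  t4: +2.5449
  t5: +0.2593
  t6: +0.4958
  t7: +0.5986
  t8: +2.1320
  t9: +0.7413
  t10: +2.8569
  t11: +0.5237
  t12: +0.7347
  t13: +0.9640
  t14: +0.3146
  t15: +0.9619
  t16: +2.0807
  t17: +0.6304
  t18: -0.2649
  t19: -0.2511
  t20: +1.2139
  t21: +0.4335
  t22: -1.1246
  t23: -1.2807
  t24: +2.3742
  t25: +2.9393
  t26: +0.4830
  t27: +0.3210
  t28: +0.4372
  t29: +1.4694
  t30: +3.6692
  t31: +0.7797
  t32: +0.4995
  t33: +4.6677
  t34: +0.8588
  t35: +0.4766
  t36: +0.7972
  t37: +0.2697
  t38: +0.5468
  t39: -0.6940
  t40: +0.8406
  t41: +3.0358
Σ = +42.7643 → |volume| = 42.76

Directed edges: 123 total; 3 unmatched, e.g. (0.4,-1.85,2.47)→(2.49,-2.2,2.02) → open.

42.76 OPEN


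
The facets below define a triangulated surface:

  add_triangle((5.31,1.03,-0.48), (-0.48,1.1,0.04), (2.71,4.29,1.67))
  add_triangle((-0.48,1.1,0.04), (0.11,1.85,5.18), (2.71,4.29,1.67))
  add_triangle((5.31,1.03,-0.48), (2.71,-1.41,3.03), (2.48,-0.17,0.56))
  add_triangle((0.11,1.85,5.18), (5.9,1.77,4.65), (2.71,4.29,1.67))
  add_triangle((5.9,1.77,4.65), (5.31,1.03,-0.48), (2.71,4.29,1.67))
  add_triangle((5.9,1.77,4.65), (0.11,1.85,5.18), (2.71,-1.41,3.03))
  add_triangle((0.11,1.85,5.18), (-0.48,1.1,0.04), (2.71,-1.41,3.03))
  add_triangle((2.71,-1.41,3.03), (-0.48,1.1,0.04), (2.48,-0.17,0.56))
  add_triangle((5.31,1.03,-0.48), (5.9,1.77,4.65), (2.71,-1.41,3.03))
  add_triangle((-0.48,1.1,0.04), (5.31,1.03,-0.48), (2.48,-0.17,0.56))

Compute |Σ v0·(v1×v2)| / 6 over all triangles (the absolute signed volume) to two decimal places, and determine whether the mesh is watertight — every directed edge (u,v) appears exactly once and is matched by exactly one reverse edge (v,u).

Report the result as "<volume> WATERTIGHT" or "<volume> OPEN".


Per-triangle v0·(v1×v2)/6:
  t1: +2.0333
  t2: +4.0403
  t3: +0.5436
  t4: +18.2466
  t5: +16.2078
  t6: +12.7313
  t7: -1.4453
  t8: -1.1416
  t9: +10.6925
  t10: -0.8261
Σ = +61.0824 → |volume| = 61.08

Directed edges: 30 total, each appears once with its reverse present → watertight.

61.08 WATERTIGHT


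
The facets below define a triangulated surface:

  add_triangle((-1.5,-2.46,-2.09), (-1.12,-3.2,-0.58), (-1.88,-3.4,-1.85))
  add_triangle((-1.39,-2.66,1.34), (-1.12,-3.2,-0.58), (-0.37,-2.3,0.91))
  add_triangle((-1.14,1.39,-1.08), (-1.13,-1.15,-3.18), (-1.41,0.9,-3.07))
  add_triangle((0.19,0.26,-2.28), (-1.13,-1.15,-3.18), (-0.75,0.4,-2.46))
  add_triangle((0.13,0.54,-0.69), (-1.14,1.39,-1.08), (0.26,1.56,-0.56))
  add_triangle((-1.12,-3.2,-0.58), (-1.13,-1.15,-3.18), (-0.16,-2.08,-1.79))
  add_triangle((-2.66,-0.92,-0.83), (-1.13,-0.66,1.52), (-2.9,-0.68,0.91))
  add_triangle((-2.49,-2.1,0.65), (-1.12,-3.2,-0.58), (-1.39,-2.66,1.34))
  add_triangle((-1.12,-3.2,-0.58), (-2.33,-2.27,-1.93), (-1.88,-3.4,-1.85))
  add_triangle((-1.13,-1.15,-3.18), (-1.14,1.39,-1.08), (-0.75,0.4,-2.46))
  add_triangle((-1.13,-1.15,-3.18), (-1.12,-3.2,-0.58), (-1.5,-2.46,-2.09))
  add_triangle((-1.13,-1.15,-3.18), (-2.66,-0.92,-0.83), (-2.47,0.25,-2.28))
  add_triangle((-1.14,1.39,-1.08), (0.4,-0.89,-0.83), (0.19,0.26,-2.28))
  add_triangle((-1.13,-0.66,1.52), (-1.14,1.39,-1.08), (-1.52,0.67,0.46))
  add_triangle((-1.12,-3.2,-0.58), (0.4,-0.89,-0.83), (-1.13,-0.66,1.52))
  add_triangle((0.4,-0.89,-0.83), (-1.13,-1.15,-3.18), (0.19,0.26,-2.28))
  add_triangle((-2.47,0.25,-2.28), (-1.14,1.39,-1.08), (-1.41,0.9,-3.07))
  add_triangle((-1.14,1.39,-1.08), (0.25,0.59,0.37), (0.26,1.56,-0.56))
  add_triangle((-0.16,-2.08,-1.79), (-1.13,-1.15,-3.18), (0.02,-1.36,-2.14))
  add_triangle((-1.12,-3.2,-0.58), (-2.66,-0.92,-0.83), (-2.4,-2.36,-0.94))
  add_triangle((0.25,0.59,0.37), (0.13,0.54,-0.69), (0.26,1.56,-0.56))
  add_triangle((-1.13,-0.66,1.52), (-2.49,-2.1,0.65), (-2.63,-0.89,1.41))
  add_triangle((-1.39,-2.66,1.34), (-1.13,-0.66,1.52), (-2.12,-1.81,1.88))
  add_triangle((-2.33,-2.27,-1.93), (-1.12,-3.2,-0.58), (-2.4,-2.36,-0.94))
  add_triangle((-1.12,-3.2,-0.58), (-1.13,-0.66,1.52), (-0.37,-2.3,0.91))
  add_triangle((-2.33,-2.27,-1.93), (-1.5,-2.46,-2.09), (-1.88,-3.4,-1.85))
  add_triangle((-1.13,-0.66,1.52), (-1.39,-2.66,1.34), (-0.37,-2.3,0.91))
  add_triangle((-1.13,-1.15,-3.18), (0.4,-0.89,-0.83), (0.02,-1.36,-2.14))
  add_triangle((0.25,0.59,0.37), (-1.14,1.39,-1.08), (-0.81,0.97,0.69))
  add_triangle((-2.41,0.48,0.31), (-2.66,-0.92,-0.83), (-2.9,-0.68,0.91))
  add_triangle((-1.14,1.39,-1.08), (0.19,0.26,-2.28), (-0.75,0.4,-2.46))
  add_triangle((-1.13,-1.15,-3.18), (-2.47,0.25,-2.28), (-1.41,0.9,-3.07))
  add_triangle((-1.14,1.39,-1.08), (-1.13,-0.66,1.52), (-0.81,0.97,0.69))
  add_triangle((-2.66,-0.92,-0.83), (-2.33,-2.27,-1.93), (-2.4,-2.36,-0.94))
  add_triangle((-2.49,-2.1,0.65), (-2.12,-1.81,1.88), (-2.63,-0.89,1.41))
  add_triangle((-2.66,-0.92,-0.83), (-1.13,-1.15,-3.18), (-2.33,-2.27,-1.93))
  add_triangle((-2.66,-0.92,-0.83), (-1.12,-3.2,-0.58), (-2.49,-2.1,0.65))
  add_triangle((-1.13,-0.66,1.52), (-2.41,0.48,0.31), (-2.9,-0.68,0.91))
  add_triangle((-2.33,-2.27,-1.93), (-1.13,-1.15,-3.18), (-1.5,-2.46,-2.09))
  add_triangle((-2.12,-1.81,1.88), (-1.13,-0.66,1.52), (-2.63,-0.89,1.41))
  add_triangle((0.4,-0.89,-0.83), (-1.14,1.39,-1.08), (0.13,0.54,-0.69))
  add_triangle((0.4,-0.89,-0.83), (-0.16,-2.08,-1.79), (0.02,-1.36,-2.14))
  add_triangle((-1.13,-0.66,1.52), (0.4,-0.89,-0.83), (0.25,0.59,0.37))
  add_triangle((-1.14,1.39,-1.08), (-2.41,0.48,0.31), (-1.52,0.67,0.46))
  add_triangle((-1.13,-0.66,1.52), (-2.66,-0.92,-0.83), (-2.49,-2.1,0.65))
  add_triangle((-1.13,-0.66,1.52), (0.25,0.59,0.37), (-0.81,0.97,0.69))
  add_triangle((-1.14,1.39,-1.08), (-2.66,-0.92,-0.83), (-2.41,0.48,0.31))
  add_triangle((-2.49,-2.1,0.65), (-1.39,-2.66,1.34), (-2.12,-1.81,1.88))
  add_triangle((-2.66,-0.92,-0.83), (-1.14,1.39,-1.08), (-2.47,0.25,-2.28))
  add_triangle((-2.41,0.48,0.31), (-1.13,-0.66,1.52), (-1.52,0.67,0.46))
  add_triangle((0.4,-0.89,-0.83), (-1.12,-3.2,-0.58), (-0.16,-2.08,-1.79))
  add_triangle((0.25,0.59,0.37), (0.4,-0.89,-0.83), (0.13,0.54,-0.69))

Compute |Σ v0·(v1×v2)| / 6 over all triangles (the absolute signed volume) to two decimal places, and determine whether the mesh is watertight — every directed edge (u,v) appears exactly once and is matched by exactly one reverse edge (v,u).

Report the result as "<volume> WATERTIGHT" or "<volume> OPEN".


Per-triangle v0·(v1×v2)/6:
  t1: +0.1846
  t2: +0.7476
  t3: -0.5046
  t4: +0.6123
  t5: +0.1830
  t6: +1.4484
  t7: +0.4847
  t8: +1.4532
  t9: +0.4515
  t10: +0.6340
  t11: +0.3748
  t12: +1.8922
  t13: -0.3010
  t14: -0.1532
  t15: +0.3016
  t16: +0.7121
  t17: +0.9193
  t18: +0.1846
  t19: +0.4447
  t20: +0.0820
  t21: +0.0256
  t22: -0.5872
  t23: +0.2812
  t24: +0.8553
  t25: -1.0166
  t26: +0.4027
  t27: +0.3514
  t28: -0.0281
  t29: +0.2482
  t30: +0.9048
  t31: +0.4039
  t32: +1.5867
  t33: +0.5556
  t34: +0.6919
  t35: +0.7378
  t36: +1.4304
  t37: +1.9059
  t38: +0.5035
  t39: +0.8541
  t40: +0.3474
  t41: +0.2226
  t42: +0.1547
  t43: +0.1250
  t44: +0.3045
  t45: +0.8581
  t46: +0.2254
  t47: +1.2618
  t48: +0.8101
  t49: +0.8393
  t50: +0.2968
  t51: +0.3336
  t52: +0.0812
Σ = +26.1194 → |volume| = 26.12

Directed edges: 156 total, each appears once with its reverse present → watertight.

26.12 WATERTIGHT


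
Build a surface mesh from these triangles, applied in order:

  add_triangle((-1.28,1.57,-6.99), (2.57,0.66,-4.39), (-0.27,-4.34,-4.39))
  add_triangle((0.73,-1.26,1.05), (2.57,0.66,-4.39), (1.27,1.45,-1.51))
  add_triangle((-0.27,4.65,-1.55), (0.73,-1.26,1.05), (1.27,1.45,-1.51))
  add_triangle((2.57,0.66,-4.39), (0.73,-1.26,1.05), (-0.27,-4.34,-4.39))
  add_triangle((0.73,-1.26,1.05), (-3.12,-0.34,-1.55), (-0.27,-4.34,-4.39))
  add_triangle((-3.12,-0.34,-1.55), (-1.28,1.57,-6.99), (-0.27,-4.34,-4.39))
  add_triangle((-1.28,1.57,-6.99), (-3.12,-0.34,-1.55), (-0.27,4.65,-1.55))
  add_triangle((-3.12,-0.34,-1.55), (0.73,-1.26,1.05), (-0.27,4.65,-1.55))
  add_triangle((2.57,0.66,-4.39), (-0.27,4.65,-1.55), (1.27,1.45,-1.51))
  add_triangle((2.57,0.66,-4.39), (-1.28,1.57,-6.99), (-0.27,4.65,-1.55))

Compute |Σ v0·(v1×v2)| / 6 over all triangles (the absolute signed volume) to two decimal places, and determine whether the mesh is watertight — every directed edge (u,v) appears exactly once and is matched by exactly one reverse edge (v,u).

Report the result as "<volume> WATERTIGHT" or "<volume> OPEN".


Per-triangle v0·(v1×v2)/6:
  t1: +20.7316
  t2: +1.5145
  t3: +1.1838
  t4: +7.2095
  t5: +4.5052
  t6: +18.0259
  t7: +14.2028
  t8: +0.6863
  t9: +2.3011
  t10: +16.9141
Σ = +87.2747 → |volume| = 87.27

Directed edges: 30 total, each appears once with its reverse present → watertight.

87.27 WATERTIGHT


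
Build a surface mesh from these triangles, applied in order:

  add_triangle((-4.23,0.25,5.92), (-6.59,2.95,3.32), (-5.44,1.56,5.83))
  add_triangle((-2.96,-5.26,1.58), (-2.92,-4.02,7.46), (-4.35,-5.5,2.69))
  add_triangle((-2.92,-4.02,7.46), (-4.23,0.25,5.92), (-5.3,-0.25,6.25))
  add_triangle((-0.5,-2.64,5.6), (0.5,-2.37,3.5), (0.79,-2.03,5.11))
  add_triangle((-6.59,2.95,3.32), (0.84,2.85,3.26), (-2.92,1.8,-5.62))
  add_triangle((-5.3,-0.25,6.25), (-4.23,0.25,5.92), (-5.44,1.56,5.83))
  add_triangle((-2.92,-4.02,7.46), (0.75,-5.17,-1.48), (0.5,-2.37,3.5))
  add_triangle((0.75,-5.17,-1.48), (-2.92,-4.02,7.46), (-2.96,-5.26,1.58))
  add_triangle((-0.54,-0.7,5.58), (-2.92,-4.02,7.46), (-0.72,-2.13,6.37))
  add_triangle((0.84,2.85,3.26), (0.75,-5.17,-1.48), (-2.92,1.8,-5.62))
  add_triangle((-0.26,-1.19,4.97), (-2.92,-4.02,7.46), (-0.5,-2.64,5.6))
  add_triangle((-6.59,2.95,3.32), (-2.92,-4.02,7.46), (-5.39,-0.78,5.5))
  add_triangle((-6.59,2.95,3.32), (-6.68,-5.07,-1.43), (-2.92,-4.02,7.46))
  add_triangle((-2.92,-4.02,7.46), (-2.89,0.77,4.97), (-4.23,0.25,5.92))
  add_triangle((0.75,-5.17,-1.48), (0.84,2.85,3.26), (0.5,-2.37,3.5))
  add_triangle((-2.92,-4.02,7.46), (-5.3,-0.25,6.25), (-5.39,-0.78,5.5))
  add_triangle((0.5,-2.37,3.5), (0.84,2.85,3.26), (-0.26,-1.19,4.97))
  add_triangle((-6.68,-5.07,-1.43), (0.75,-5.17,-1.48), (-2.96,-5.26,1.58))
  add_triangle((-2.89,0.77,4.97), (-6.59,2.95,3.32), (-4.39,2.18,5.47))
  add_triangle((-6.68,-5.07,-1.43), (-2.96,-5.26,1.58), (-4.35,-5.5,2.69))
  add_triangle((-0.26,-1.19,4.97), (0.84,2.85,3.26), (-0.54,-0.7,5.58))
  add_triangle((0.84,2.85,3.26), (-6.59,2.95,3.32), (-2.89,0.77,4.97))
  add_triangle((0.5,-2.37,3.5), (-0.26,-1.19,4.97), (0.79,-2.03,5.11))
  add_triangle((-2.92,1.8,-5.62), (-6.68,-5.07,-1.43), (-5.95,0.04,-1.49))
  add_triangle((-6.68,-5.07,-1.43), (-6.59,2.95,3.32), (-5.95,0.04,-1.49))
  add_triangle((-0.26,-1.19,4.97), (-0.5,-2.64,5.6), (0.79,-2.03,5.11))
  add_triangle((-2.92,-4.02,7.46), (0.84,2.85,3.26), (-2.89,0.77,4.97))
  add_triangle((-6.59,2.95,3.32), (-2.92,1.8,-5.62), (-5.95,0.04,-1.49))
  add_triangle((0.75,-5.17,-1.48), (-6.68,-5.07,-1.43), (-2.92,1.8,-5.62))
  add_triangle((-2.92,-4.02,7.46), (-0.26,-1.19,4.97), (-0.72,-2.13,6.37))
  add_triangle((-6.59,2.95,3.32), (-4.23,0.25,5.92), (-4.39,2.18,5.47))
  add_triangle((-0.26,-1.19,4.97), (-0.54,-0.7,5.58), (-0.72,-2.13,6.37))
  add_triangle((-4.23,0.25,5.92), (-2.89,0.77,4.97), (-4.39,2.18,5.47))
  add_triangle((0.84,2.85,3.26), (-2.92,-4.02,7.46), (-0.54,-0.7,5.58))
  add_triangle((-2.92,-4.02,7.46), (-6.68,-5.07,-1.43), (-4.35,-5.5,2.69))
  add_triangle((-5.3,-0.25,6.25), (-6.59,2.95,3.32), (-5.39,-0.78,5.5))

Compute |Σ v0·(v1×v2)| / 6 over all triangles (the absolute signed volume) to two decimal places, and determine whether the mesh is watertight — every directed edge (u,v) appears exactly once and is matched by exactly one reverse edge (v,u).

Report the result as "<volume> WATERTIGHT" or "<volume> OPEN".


Per-triangle v0·(v1×v2)/6:
  t1: -1.9346
  t2: +6.2802
  t3: +4.7904
  t4: +1.1249
  t5: +27.1193
  t6: +1.7275
  t7: +13.7718
  t8: +18.3091
  t9: +2.4236
  t10: +1.0267
  t11: +2.3392
  t12: -4.7095
  t13: +81.0766
  t14: +4.1602
  t15: +4.1840
  t16: +4.8013
  t17: +3.3367
  t18: +19.6485
  t19: -2.7033
  t20: +6.7308
  t21: +1.2785
  t22: +14.5697
  t23: -0.8854
  t24: +24.3686
  t25: +25.9103
  t26: +1.2761
  t27: +14.4826
  t28: +22.8621
  t29: +39.2515
  t30: -0.5517
  t31: +6.7759
  t32: +0.3281
  t33: +1.5376
  t34: +3.3477
  t35: +12.5168
  t36: +4.5332
Σ = +365.1050 → |volume| = 365.10

Directed edges: 108 total; 6 unmatched, e.g. (-6.59,2.95,3.32)→(-5.44,1.56,5.83) → open.

365.10 OPEN


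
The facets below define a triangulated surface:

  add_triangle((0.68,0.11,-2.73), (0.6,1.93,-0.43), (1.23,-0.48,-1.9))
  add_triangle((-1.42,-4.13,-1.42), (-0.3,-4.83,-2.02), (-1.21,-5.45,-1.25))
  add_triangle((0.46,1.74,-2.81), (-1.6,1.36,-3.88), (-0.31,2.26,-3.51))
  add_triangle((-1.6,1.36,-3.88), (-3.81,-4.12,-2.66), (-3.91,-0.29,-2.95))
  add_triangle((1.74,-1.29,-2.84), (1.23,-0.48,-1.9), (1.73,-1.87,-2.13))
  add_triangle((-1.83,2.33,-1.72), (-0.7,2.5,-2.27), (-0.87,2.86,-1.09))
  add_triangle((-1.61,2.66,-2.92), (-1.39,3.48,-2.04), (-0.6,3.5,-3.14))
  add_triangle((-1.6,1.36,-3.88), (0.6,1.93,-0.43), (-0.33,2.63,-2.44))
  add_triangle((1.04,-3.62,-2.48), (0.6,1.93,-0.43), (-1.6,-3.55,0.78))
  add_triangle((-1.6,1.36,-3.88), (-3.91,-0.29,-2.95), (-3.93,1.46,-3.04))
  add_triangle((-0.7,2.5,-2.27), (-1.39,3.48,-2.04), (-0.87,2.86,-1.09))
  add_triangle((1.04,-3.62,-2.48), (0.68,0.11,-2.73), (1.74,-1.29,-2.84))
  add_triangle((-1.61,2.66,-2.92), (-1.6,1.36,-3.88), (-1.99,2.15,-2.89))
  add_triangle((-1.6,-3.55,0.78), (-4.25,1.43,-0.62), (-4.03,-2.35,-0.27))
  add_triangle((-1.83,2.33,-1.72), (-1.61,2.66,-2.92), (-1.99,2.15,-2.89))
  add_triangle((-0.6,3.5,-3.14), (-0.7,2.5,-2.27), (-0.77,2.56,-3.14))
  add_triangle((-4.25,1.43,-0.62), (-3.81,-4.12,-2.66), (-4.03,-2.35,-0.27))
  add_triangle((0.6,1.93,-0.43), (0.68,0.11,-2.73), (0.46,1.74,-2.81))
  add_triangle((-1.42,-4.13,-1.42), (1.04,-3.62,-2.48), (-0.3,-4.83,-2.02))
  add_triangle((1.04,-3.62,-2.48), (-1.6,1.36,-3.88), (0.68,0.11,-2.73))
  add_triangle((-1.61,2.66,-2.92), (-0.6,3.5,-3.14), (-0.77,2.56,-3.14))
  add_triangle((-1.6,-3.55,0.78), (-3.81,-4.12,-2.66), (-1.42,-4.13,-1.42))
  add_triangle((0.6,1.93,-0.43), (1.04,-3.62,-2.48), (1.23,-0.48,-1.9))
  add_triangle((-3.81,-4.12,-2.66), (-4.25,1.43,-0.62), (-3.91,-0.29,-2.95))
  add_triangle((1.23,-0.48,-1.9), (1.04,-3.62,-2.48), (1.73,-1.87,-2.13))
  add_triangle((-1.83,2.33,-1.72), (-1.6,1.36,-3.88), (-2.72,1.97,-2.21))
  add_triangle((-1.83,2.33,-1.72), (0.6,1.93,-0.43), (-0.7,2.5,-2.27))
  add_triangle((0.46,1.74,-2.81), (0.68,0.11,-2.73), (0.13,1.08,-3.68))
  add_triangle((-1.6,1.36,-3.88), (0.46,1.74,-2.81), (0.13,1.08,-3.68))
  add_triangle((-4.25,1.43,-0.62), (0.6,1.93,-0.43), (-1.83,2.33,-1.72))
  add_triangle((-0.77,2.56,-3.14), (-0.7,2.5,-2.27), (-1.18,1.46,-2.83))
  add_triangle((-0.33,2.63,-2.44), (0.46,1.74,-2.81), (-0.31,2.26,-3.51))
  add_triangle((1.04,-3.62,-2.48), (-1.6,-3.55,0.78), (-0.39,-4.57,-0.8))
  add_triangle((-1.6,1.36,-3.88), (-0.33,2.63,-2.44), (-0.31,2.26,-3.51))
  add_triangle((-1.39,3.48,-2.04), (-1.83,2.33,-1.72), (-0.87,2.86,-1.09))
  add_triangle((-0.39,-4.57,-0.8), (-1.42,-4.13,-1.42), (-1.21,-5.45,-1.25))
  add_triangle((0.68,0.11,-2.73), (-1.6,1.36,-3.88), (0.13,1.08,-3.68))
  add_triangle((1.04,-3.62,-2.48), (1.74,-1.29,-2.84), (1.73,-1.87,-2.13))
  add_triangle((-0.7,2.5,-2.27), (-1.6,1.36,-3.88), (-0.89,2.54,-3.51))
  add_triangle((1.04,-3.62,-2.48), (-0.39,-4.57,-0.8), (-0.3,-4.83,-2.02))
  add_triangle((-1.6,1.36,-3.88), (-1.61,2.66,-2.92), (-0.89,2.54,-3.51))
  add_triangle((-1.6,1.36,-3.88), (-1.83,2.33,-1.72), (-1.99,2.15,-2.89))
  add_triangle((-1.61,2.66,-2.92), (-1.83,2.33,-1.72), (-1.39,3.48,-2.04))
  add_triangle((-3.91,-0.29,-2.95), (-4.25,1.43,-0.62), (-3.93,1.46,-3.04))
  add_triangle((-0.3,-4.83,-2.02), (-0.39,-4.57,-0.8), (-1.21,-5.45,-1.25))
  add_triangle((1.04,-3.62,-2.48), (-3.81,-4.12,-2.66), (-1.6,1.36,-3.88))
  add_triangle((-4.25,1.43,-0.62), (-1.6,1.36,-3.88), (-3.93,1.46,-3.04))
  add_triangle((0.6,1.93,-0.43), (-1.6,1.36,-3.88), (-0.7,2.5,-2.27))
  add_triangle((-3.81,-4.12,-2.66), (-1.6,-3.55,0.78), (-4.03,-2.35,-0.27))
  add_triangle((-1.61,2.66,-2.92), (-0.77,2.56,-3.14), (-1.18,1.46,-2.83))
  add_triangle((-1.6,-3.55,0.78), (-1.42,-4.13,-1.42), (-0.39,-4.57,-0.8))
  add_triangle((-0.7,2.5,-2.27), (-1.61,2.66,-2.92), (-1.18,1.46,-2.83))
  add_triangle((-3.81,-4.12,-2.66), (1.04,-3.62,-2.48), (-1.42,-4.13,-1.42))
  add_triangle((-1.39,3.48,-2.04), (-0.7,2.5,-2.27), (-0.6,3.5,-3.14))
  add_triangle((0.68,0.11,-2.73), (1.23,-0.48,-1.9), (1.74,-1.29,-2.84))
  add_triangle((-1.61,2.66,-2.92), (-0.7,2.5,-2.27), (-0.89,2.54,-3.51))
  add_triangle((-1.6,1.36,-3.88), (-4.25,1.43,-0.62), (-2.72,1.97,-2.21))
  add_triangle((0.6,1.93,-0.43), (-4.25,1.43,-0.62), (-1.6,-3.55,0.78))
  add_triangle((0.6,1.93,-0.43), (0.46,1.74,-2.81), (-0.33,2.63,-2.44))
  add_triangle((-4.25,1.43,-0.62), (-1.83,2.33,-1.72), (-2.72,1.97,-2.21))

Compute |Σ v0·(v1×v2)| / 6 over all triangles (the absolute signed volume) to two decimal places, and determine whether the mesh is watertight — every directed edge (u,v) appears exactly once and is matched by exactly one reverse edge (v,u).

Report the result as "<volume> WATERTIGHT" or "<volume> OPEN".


82.28 WATERTIGHT

Per-triangle v0·(v1×v2)/6:
  t1: +0.7834
  t2: +0.7485
  t3: +0.5225
  t4: +6.4773
  t5: +0.1052
  t6: -0.7280
  t7: +0.9754
  t8: -0.1141
  t9: -0.5324
  t10: +2.9786
  t11: +0.2287
  t12: +1.4779
  t13: +0.5463
  t14: +1.7396
  t15: +0.3544
  t16: -0.1283
  t17: +6.7401
  t18: +0.5736
  t19: +0.5920
  t20: +4.1126
  t21: +0.4646
  t22: +3.6207
  t23: -0.0602
  t24: +6.7122
  t25: -0.5713
  t26: +1.1537
  t27: +0.8369
  t28: +0.4805
  t29: +1.0242
  t30: +1.5658
  t31: -0.2287
  t32: +0.4341
  t33: -0.3841
  t34: +0.8551
  t35: +0.2500
  t36: -0.1548
  t37: +0.6572
  t38: +0.7064
  t39: -0.4144
  t40: +1.0489
  t41: +0.9337
  t42: -0.0675
  t43: +0.5973
  t44: +3.0374
  t45: +0.6917
  t46: +14.6155
  t47: +1.0800
  t48: +0.5851
  t49: +5.3581
  t50: +0.4674
  t51: +1.8281
  t52: -0.3801
  t53: +3.9907
  t54: -0.1839
  t55: +0.2221
  t56: +0.3963
  t57: +1.6693
  t58: +0.0316
  t59: +0.8459
  t60: +1.1161
Σ = +82.2847 → |volume| = 82.28

Directed edges: 180 total, each appears once with its reverse present → watertight.


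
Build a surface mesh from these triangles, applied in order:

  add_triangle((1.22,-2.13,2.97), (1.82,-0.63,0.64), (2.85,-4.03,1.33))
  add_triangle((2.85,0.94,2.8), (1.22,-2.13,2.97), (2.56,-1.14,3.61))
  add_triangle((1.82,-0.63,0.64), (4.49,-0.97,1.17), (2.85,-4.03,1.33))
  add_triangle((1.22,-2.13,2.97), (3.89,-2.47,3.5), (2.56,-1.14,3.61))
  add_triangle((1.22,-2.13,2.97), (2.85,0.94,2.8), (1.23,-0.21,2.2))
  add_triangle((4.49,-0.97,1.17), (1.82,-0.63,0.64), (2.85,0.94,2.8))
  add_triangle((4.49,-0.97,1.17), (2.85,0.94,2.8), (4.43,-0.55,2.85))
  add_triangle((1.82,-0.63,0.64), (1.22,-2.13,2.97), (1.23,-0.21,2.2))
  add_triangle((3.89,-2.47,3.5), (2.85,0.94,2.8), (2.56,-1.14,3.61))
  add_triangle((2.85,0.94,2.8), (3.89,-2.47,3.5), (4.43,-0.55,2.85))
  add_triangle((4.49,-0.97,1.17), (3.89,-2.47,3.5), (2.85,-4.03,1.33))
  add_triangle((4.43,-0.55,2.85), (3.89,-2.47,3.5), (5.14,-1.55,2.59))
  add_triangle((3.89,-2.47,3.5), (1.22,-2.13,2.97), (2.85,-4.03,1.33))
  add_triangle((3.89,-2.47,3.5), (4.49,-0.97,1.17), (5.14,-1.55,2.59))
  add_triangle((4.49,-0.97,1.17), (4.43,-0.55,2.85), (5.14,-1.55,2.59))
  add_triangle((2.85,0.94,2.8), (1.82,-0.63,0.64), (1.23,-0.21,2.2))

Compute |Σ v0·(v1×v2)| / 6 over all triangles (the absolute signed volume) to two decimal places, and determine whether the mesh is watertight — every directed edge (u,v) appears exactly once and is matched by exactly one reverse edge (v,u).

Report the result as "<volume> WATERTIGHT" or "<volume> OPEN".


Per-triangle v0·(v1×v2)/6:
  t1: -2.1760
  t2: +0.3526
  t3: -0.3194
  t4: +1.7375
  t5: +0.6747
  t6: -0.5576
  t7: +1.3474
  t8: -1.0819
  t9: +2.2552
  t10: +2.3707
  t11: +5.6364
  t12: +1.7231
  t13: +3.7798
  t14: +0.7073
  t15: +0.9387
  t16: -0.9152
Σ = +16.4734 → |volume| = 16.47

Directed edges: 48 total, each appears once with its reverse present → watertight.

16.47 WATERTIGHT


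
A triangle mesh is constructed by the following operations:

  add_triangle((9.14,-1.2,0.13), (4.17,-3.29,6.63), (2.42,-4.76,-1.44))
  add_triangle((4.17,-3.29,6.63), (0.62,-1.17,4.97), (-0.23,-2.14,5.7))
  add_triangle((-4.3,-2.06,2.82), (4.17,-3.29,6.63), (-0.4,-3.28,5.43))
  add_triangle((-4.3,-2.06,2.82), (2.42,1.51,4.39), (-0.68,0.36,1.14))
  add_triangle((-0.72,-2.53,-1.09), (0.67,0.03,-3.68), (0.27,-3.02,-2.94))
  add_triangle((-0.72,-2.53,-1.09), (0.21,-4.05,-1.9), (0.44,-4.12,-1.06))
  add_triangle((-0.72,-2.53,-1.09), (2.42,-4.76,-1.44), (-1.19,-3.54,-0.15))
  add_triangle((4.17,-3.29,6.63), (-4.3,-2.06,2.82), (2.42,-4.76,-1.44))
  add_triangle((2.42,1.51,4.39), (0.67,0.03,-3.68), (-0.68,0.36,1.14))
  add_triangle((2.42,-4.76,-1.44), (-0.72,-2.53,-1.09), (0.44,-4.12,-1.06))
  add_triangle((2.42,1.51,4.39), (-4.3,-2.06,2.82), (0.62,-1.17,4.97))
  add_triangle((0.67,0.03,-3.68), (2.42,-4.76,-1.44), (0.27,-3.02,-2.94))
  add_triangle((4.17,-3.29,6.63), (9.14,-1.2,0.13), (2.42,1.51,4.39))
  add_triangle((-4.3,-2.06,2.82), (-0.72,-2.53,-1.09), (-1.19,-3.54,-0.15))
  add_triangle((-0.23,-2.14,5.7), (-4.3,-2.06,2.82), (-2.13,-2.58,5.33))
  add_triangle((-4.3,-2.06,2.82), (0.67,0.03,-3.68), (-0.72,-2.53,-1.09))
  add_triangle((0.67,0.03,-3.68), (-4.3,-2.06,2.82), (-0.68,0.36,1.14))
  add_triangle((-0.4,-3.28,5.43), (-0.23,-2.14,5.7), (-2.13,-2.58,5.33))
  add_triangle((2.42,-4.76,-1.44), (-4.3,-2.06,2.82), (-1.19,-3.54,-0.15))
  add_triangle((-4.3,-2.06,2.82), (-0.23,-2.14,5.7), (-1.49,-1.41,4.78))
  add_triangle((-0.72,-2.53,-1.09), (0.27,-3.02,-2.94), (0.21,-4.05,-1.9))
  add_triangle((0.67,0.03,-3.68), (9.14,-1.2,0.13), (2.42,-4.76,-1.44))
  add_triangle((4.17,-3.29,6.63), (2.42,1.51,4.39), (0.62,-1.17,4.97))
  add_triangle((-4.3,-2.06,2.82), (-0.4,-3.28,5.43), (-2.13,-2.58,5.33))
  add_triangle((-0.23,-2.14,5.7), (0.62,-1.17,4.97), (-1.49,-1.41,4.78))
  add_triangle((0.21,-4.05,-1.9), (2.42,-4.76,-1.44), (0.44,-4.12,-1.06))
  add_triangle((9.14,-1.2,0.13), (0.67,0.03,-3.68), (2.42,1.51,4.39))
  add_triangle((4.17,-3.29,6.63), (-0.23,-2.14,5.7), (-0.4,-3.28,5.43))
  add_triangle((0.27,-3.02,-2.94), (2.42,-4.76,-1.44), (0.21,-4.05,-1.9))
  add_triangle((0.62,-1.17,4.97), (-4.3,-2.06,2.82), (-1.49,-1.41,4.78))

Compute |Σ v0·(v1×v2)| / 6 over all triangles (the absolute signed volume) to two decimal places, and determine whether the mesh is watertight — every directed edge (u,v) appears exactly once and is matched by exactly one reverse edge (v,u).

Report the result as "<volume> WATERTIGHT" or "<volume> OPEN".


Per-triangle v0·(v1×v2)/6:
  t1: +50.6241
  t2: +3.5581
  t3: -1.1442
  t4: +2.7631
  t5: +1.3016
  t6: +0.5163
  t7: +2.2357
  t8: +39.1698
  t9: +1.1771
  t10: -0.7228
  t11: +7.6352
  t12: +4.8050
  t13: +36.4909
  t14: +1.8680
  t15: +0.4808
  t16: +4.7489
  t17: +1.4479
  t18: +2.1588
  t19: +4.2600
  t20: +2.7633
  t21: +0.8677
  t22: +25.2322
  t23: +9.7249
  t24: +2.9294
  t25: +1.1574
  t26: +1.1592
  t27: +11.0552
  t28: +5.3708
  t29: +2.2951
  t30: -1.3156
Σ = +224.6140 → |volume| = 224.61

Directed edges: 90 total, each appears once with its reverse present → watertight.

224.61 WATERTIGHT


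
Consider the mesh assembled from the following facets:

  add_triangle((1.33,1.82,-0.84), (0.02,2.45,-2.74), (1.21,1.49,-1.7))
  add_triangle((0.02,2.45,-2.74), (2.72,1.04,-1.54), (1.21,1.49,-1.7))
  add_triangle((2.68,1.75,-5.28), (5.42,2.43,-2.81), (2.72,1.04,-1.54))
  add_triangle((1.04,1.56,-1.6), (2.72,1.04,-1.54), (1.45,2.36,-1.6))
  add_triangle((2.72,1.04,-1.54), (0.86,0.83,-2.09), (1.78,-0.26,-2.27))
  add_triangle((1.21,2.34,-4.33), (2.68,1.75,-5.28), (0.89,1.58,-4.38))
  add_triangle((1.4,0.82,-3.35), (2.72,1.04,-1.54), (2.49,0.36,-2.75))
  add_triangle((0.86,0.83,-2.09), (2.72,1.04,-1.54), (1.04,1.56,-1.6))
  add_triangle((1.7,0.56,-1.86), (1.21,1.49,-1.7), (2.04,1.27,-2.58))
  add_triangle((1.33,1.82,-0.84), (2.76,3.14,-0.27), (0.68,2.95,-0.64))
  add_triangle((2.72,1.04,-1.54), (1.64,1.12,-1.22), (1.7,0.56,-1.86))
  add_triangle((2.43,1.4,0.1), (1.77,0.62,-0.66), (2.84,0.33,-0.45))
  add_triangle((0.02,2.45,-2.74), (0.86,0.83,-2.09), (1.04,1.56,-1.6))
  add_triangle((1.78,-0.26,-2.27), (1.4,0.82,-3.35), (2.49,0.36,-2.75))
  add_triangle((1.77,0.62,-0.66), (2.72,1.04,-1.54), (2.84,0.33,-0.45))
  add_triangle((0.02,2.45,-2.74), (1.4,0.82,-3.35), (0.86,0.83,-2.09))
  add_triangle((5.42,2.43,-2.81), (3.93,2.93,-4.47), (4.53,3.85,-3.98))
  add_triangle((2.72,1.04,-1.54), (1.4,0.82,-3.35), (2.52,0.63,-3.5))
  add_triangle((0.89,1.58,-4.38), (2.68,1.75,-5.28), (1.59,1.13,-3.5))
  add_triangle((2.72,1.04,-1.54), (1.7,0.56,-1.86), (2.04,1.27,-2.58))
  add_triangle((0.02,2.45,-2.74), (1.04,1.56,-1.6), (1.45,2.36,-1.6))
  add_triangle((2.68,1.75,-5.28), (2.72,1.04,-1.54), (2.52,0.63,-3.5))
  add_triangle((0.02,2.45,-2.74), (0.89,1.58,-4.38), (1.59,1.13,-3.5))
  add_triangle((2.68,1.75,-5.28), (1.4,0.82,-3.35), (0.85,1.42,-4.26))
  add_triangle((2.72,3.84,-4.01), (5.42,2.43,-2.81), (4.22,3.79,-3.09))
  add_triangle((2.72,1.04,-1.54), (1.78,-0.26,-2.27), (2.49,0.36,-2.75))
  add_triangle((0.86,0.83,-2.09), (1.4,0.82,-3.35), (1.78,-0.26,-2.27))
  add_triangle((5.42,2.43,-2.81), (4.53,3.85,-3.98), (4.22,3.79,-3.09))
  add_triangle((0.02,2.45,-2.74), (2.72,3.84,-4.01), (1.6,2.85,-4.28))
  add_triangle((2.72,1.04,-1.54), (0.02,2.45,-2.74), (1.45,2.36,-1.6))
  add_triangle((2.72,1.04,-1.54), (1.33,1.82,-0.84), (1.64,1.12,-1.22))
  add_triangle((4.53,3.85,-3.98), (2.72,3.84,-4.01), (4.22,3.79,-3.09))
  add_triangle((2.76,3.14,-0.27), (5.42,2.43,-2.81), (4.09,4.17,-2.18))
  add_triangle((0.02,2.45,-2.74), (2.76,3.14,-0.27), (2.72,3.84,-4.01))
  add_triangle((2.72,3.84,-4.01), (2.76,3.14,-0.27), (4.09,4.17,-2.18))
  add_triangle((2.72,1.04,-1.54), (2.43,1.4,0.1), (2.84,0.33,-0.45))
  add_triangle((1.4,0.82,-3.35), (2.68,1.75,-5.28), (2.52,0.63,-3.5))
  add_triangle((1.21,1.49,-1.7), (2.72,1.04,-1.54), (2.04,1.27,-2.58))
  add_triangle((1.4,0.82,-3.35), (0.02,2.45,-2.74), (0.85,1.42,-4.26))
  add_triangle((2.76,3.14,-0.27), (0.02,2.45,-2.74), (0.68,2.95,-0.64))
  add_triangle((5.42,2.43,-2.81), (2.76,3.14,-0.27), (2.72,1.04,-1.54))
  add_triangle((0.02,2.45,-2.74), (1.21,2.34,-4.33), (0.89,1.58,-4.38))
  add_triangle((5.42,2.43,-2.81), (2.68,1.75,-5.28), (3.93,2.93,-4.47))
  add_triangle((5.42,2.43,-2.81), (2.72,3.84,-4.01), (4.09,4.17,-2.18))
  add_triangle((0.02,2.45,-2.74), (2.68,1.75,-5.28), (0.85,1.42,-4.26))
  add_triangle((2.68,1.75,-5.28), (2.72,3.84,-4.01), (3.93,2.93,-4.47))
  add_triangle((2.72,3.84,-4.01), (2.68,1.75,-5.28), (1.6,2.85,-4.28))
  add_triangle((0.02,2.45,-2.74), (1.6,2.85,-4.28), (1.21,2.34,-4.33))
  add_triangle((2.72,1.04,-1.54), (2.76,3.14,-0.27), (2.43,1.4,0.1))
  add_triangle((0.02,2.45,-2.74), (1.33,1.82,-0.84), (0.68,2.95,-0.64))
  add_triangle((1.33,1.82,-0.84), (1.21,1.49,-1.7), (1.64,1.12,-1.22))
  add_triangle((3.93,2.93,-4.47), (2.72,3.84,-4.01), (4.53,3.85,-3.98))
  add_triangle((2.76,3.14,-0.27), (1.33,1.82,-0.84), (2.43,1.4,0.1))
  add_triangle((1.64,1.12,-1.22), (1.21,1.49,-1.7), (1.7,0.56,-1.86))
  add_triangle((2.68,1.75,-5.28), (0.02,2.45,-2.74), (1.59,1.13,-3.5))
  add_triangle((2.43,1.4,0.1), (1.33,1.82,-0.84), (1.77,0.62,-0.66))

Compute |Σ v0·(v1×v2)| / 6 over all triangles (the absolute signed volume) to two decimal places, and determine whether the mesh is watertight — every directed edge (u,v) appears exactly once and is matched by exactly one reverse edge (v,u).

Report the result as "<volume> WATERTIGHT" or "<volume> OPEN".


29.54 OPEN

Per-triangle v0·(v1×v2)/6:
  t1: -0.6028
  t2: -0.1471
  t3: +0.6951
  t4: -0.4172
  t5: -0.9703
  t6: +0.9501
  t7: +0.8594
  t8: -0.6150
  t9: -0.0439
  t10: -0.6297
  t11: -0.2125
  t12: -0.2959
  t13: -0.5377
  t14: +0.4652
  t15: -0.0874
  t16: -0.1867
  t17: +2.2757
  t18: -0.6543
  t19: +0.0563
  t20: +0.2575
  t21: -0.3515
  t22: +1.2506
  t23: -0.8857
  t24: +0.3374
  t25: -2.3219
  t26: +0.2327
  t27: -0.1417
  t28: +1.3147
  t29: +1.3828
  t30: +1.3710
  t31: -0.1539
  t32: +0.9616
  t33: +2.5524
  t34: +3.2412
  t35: +1.4424
  t36: +0.7529
  t37: +0.3301
  t38: +0.4382
  t39: -0.6872
  t40: +2.1008
  t41: -0.0349
  t42: +0.6571
  t43: +2.8999
  t44: +5.3458
  t45: +1.7708
  t46: +2.7978
  t47: +2.1272
  t48: +0.5716
  t49: +1.1188
  t50: -1.1079
  t51: -0.2264
  t52: +1.6753
  t53: -0.3979
  t54: -0.2394
  t55: -0.2893
  t56: -0.4576
Σ = +29.5367 → |volume| = 29.54

Directed edges: 168 total; 6 unmatched, e.g. (1.21,2.34,-4.33)→(2.68,1.75,-5.28) → open.
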